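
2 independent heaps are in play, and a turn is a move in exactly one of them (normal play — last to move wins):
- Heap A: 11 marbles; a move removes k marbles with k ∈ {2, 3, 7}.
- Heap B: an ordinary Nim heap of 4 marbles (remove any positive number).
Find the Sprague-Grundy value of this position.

4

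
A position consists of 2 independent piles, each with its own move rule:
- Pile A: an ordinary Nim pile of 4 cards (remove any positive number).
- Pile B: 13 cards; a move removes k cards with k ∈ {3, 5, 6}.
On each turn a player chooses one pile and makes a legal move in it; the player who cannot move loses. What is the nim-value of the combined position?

5

Pile A is a plain Nim pile of size 4, so its Grundy value is 4.
Grundy values for pile B (subtraction set {3, 5, 6}):
k:     0  1  2  3  4  5  6  7  8  9 10 11 12 13
g(k):  0  0  0  1  1  1  2  2  2  0  0  0  1  1
So g(13) = 1.
By the Sprague-Grundy theorem, the Grundy value of a sum of independent games is the XOR of the component values.
Combined value = 4 XOR 1 = 5.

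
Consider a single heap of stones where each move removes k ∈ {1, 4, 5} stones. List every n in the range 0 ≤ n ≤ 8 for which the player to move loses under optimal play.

Build the Grundy sequence with g(k) = mex{g(k−s) : s ∈ {1, 4, 5}, s ≤ k}:
g(0) = mex{} = 0
g(1) = mex{0} = 1
g(2) = mex{1} = 0
g(3) = mex{0} = 1
g(4) = mex{0,1} = 2
g(5) = mex{0,1,2} = 3
g(6) = mex{0,1,3} = 2
g(7) = mex{0,1,2} = 3
g(8) = mex{1,2,3} = 0
The P-positions (g = 0) in 0..8 are 0, 2, 8.

0, 2, 8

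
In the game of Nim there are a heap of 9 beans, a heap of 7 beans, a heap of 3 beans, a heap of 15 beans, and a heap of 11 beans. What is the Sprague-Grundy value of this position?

9

Write each in binary and XOR column by column:
  1001  (9)
  0111  (7)
  0011  (3)
  1111  (15)
  1011  (11)
  ----
  1001  (9)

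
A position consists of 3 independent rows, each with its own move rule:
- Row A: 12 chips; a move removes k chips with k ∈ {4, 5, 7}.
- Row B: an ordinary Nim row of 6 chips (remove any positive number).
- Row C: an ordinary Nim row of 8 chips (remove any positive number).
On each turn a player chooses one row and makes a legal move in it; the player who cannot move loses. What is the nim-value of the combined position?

Grundy values for row A (subtraction set {4, 5, 7}):
g(0) = mex{} = 0
g(1) = mex{} = 0
g(2) = mex{} = 0
g(3) = mex{} = 0
g(4) = mex{0} = 1
g(5) = mex{0} = 1
g(6) = mex{0} = 1
g(7) = mex{0} = 1
g(8) = mex{0,1} = 2
g(9) = mex{0,1} = 2
g(10) = mex{0,1} = 2
g(11) = mex{1} = 0
g(12) = mex{1,2} = 0
So g(12) = 0.
Row B is a plain Nim row of size 6, so its Grundy value is 6.
Row C is a plain Nim row of size 8, so its Grundy value is 8.
By the Sprague-Grundy theorem, the Grundy value of a sum of independent games is the XOR of the component values.
Combined value = 0 ⊕ 6 ⊕ 8 = 14.

14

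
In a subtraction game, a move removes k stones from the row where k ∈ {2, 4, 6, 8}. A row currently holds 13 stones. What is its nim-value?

1

Compute g(0), g(1), … for moves {2, 4, 6, 8}:
k:     0  1  2  3  4  5  6  7  8  9 10 11 12 13
g(k):  0  0  1  1  2  2  3  3  4  4  0  0  1  1
So g(13) = 1.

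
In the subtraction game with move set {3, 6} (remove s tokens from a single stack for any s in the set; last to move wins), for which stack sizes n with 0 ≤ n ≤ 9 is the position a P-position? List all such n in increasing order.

0, 1, 2, 9

Build the Grundy sequence with g(k) = mex{g(k−s) : s ∈ {3, 6}, s ≤ k}:
k:     0  1  2  3  4  5  6  7  8  9
g(k):  0  0  0  1  1  1  2  2  2  0
The P-positions (g = 0) in 0..9 are 0, 1, 2, 9.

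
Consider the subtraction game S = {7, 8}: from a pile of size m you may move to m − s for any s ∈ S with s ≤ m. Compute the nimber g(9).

Build the Grundy sequence with g(k) = mex{g(k−s) : s ∈ {7, 8}, s ≤ k}:
g(0) = mex{} = 0
g(1) = mex{} = 0
g(2) = mex{} = 0
g(3) = mex{} = 0
g(4) = mex{} = 0
g(5) = mex{} = 0
g(6) = mex{} = 0
g(7) = mex{0} = 1
g(8) = mex{0} = 1
g(9) = mex{0} = 1
So g(9) = 1.

1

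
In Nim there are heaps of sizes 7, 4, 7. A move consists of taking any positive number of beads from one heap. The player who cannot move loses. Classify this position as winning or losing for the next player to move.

Winning position

Compute the nim-sum pairwise:
7 ⊕ 4 = 3
3 ⊕ 7 = 4
The nim-sum is 4 ≠ 0, so this is an N-position: the player to move can win.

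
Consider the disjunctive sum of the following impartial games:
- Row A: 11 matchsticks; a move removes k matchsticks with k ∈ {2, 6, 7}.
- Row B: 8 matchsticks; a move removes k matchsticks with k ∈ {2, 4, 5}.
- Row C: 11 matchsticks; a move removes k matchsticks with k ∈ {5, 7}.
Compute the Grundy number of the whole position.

3

For row A, compute g(0), g(1), … with moves {2, 6, 7}:
g(0) = mex{} = 0
g(1) = mex{} = 0
g(2) = mex{0} = 1
g(3) = mex{0} = 1
g(4) = mex{1} = 0
g(5) = mex{1} = 0
g(6) = mex{0} = 1
g(7) = mex{0} = 1
g(8) = mex{0,1} = 2
g(9) = mex{1} = 0
g(10) = mex{0,1,2} = 3
g(11) = mex{0} = 1
So g(11) = 1.
Grundy values for row B (subtraction set {2, 4, 5}):
k:     0  1  2  3  4  5  6  7  8
g(k):  0  0  1  1  2  2  3  0  0
So g(8) = 0.
Build the Grundy sequence for row C with g(k) = mex{g(k−s) : s ∈ {5, 7}, s ≤ k}:
g(0) = mex{} = 0
g(1) = mex{} = 0
g(2) = mex{} = 0
g(3) = mex{} = 0
g(4) = mex{} = 0
g(5) = mex{0} = 1
g(6) = mex{0} = 1
g(7) = mex{0} = 1
g(8) = mex{0} = 1
g(9) = mex{0} = 1
g(10) = mex{0,1} = 2
g(11) = mex{0,1} = 2
So g(11) = 2.
By the Sprague-Grundy theorem, the Grundy value of a sum of independent games is the XOR of the component values.
Combined value = 1 XOR 0 XOR 2 = 3.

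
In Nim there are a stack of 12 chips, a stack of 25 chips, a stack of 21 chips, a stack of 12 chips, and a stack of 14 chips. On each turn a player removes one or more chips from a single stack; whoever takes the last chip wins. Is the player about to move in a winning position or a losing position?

Winning position

Nim-sum: 12 ⊕ 25 ⊕ 21 ⊕ 12 ⊕ 14 = 2.
The nim-sum is 2 ≠ 0, so this is an N-position: the player to move can win.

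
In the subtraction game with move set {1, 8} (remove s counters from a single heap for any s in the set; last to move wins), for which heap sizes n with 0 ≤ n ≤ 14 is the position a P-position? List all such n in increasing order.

0, 2, 4, 6, 9, 11, 13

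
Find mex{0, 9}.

1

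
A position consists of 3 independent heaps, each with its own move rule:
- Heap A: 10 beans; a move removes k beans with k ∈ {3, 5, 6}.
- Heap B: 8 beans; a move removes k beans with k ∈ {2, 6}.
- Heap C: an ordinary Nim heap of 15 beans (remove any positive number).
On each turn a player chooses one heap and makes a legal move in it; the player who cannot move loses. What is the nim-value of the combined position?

15

Grundy values for heap A (subtraction set {3, 5, 6}):
g(0) = mex{} = 0
g(1) = mex{} = 0
g(2) = mex{} = 0
g(3) = mex{0} = 1
g(4) = mex{0} = 1
g(5) = mex{0} = 1
g(6) = mex{0,1} = 2
g(7) = mex{0,1} = 2
g(8) = mex{0,1} = 2
g(9) = mex{1,2} = 0
g(10) = mex{1,2} = 0
So g(10) = 0.
For heap B, compute g(0), g(1), … with moves {2, 6}:
g(0) = mex{} = 0
g(1) = mex{} = 0
g(2) = mex{0} = 1
g(3) = mex{0} = 1
g(4) = mex{1} = 0
g(5) = mex{1} = 0
g(6) = mex{0} = 1
g(7) = mex{0} = 1
g(8) = mex{1} = 0
So g(8) = 0.
Heap C is a plain Nim heap of size 15, so its Grundy value is 15.
By the Sprague-Grundy theorem, the Grundy value of a sum of independent games is the XOR of the component values.
Combined value = 0 XOR 0 XOR 15 = 15.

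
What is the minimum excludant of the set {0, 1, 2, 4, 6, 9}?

3

The values 0, 1, 2 are all present; 3 is the first non-negative integer missing from the set.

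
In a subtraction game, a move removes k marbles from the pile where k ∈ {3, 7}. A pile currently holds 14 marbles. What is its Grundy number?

1

Grundy values for subtraction set {3, 7}:
k:     0  1  2  3  4  5  6  7  8  9 10 11 12 13 14
g(k):  0  0  0  1  1  1  0  2  2  1  0  0  0  1  1
So g(14) = 1.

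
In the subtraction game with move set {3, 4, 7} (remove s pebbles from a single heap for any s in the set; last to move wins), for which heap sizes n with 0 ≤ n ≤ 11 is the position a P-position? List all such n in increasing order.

0, 1, 2, 10, 11

Grundy values for subtraction set {3, 4, 7}:
g(0) = mex{} = 0
g(1) = mex{} = 0
g(2) = mex{} = 0
g(3) = mex{0} = 1
g(4) = mex{0} = 1
g(5) = mex{0} = 1
g(6) = mex{0,1} = 2
g(7) = mex{0,1} = 2
g(8) = mex{0,1} = 2
g(9) = mex{0,1,2} = 3
g(10) = mex{1,2} = 0
g(11) = mex{1,2} = 0
The P-positions (g = 0) in 0..11 are 0, 1, 2, 10, 11.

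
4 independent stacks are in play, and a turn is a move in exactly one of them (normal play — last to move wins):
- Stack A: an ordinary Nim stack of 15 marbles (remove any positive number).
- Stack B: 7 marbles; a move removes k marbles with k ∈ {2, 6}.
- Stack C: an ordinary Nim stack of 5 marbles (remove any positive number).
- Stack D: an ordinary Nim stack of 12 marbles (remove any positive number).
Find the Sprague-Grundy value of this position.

7

Stack A is a plain Nim stack of size 15, so its Grundy value is 15.
Grundy values for stack B (subtraction set {2, 6}):
k:     0  1  2  3  4  5  6  7
g(k):  0  0  1  1  0  0  1  1
So g(7) = 1.
Stack C is a plain Nim stack of size 5, so its Grundy value is 5.
Stack D is a plain Nim stack of size 12, so its Grundy value is 12.
By the Sprague-Grundy theorem, the Grundy value of a sum of independent games is the XOR of the component values.
Combined value = 15 XOR 1 XOR 5 XOR 12 = 7.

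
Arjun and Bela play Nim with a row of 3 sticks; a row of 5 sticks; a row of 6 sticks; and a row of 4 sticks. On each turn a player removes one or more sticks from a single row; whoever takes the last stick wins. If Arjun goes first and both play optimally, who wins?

In binary:
  011  (3)
  101  (5)
  110  (6)
  100  (4)
  ---
  100  (4)
The nim-sum is 4 ≠ 0, so this is an N-position: the player to move can win; Arjun has a winning move.

Arjun wins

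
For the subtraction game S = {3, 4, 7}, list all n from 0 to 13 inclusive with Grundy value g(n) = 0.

0, 1, 2, 10, 11, 12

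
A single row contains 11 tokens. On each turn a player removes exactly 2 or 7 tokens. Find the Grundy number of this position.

Build the Grundy sequence with g(k) = mex{g(k−s) : s ∈ {2, 7}, s ≤ k}:
k:     0  1  2  3  4  5  6  7  8  9 10 11
g(k):  0  0  1  1  0  0  1  1  2  0  0  1
So g(11) = 1.

1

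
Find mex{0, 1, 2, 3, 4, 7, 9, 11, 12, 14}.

5

The values 0, 1, 2, 3, 4 are all present; 5 is the first non-negative integer missing from the set.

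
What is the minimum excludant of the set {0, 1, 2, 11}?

3

The values 0, 1, 2 are all present; 3 is the first non-negative integer missing from the set.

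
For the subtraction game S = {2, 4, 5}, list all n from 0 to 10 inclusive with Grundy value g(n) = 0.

0, 1, 7, 8

Compute g(0), g(1), … for moves {2, 4, 5}:
g(0) = mex{} = 0
g(1) = mex{} = 0
g(2) = mex{0} = 1
g(3) = mex{0} = 1
g(4) = mex{0,1} = 2
g(5) = mex{0,1} = 2
g(6) = mex{0,1,2} = 3
g(7) = mex{1,2} = 0
g(8) = mex{1,2,3} = 0
g(9) = mex{0,2} = 1
g(10) = mex{0,2,3} = 1
The P-positions (g = 0) in 0..10 are 0, 1, 7, 8.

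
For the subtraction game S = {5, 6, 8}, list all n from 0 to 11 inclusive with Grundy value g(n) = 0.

0, 1, 2, 3, 4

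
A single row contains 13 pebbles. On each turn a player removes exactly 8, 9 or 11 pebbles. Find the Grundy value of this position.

Grundy values for subtraction set {8, 9, 11}:
k:     0  1  2  3  4  5  6  7  8  9 10 11 12 13
g(k):  0  0  0  0  0  0  0  0  1  1  1  1  1  1
So g(13) = 1.

1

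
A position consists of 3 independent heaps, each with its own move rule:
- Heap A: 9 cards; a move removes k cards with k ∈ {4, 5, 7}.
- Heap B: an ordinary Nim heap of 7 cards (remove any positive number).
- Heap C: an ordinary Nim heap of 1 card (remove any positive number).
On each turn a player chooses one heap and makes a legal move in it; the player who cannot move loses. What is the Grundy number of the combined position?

4

Grundy values for heap A (subtraction set {4, 5, 7}):
g(0) = mex{} = 0
g(1) = mex{} = 0
g(2) = mex{} = 0
g(3) = mex{} = 0
g(4) = mex{0} = 1
g(5) = mex{0} = 1
g(6) = mex{0} = 1
g(7) = mex{0} = 1
g(8) = mex{0,1} = 2
g(9) = mex{0,1} = 2
So g(9) = 2.
Heap B is a plain Nim heap of size 7, so its Grundy value is 7.
Heap C is a plain Nim heap of size 1, so its Grundy value is 1.
The value of a disjunctive sum is the nim-sum of the parts.
Combined value = 2 XOR 7 XOR 1 = 4.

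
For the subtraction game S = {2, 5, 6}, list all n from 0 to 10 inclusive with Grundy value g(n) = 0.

0, 1, 4, 8

Grundy values for subtraction set {2, 5, 6}:
k:     0  1  2  3  4  5  6  7  8  9 10
g(k):  0  0  1  1  0  2  1  3  0  2  1
The P-positions (g = 0) in 0..10 are 0, 1, 4, 8.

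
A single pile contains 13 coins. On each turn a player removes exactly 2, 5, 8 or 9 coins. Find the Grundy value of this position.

Build the Grundy sequence with g(k) = mex{g(k−s) : s ∈ {2, 5, 8, 9}, s ≤ k}:
k:     0  1  2  3  4  5  6  7  8  9 10 11 12 13
g(k):  0  0  1  1  0  2  1  0  2  1  3  0  2  1
So g(13) = 1.

1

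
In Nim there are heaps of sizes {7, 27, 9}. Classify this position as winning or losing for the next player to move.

Nim-sum: 7 ^ 27 ^ 9 = 21.
The nim-sum is 21 ≠ 0, so this is an N-position: the player to move can win.

Winning position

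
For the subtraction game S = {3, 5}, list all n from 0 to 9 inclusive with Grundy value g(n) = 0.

0, 1, 2, 8, 9

Compute g(0), g(1), … for moves {3, 5}:
k:     0  1  2  3  4  5  6  7  8  9
g(k):  0  0  0  1  1  1  2  2  0  0
The P-positions (g = 0) in 0..9 are 0, 1, 2, 8, 9.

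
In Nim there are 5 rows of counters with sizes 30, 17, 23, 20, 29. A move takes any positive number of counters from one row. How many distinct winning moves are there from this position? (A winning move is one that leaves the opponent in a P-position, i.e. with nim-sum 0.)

Compute the nim-sum pairwise:
30 XOR 17 = 15
15 XOR 23 = 24
24 XOR 20 = 12
12 XOR 29 = 17
The overall nim-sum is X = 17. A row of size p has a winning move iff p XOR X < p (reduce it to p XOR X).
  30: 30 XOR 17 = 15 < 30 — winning move (to 15).
  17: 17 XOR 17 = 0 < 17 — winning move (to 0).
  23: 23 XOR 17 = 6 < 23 — winning move (to 6).
  20: 20 XOR 17 = 5 < 20 — winning move (to 5).
  29: 29 XOR 17 = 12 < 29 — winning move (to 12).
That gives 5 winning moves.

5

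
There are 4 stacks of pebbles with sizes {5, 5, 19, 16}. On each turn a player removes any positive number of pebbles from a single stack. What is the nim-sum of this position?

Compute the nim-sum pairwise:
5 XOR 5 = 0
0 XOR 19 = 19
19 XOR 16 = 3

3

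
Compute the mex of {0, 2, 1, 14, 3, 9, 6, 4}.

5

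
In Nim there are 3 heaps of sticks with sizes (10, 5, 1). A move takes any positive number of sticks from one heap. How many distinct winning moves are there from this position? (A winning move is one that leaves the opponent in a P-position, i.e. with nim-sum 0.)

Compute the nim-sum pairwise:
10 ⊕ 5 = 15
15 ⊕ 1 = 14
The overall nim-sum is X = 14. A heap of size p has a winning move iff p XOR X < p (reduce it to p XOR X).
  10: 10 XOR 14 = 4 < 10 — winning move (to 4).
  5: 5 XOR 14 = 11 ≥ 5 — no move.
  1: 1 XOR 14 = 15 ≥ 1 — no move.
That gives 1 winning move.

1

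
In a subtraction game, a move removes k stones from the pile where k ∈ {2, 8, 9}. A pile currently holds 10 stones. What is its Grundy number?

Grundy values for subtraction set {2, 8, 9}:
g(0) = mex{} = 0
g(1) = mex{} = 0
g(2) = mex{0} = 1
g(3) = mex{0} = 1
g(4) = mex{1} = 0
g(5) = mex{1} = 0
g(6) = mex{0} = 1
g(7) = mex{0} = 1
g(8) = mex{0,1} = 2
g(9) = mex{0,1} = 2
g(10) = mex{0,1,2} = 3
So g(10) = 3.

3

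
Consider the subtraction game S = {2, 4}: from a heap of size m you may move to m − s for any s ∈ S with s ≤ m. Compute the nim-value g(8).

Compute g(0), g(1), … for moves {2, 4}:
k:     0  1  2  3  4  5  6  7  8
g(k):  0  0  1  1  2  2  0  0  1
So g(8) = 1.

1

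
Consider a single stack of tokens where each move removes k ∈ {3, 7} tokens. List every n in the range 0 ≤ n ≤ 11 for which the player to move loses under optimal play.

0, 1, 2, 6, 10, 11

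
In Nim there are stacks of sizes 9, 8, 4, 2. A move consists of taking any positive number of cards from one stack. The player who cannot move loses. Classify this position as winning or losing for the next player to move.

Bitwise XOR of the heap sizes:
  1001  (9)
  1000  (8)
  0100  (4)
  0010  (2)
  ----
  0111  (7)
The nim-sum is 7 ≠ 0, so this is an N-position: the player to move can win.

Winning position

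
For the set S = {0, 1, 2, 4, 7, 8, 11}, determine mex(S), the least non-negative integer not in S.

3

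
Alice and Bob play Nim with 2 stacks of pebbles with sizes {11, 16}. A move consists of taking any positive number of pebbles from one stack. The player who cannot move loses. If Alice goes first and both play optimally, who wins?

Compute the nim-sum pairwise:
11 XOR 16 = 27
The nim-sum is 27 ≠ 0, so this is an N-position: the player to move can win; Alice has a winning move.

Alice wins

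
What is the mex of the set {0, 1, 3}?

The values 0, 1 are all present; 2 is the first non-negative integer missing from the set.

2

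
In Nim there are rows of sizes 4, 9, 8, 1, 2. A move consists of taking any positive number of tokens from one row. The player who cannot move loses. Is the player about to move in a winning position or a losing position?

Winning position

Compute the nim-sum pairwise:
4 XOR 9 = 13
13 XOR 8 = 5
5 XOR 1 = 4
4 XOR 2 = 6
The nim-sum is 6 ≠ 0, so this is an N-position: the player to move can win.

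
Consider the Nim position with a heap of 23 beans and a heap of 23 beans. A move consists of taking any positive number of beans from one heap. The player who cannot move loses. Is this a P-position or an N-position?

P-position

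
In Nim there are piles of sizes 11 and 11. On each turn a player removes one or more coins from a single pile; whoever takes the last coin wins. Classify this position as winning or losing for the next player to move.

Losing position

Compute the nim-sum pairwise:
11 XOR 11 = 0
The nim-sum is 0, so this is a P-position: the player to move is in a losing position under optimal play.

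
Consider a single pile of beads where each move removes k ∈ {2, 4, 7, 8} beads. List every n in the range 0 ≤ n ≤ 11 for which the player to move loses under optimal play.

0, 1, 6, 11

Compute g(0), g(1), … for moves {2, 4, 7, 8}:
k:     0  1  2  3  4  5  6  7  8  9 10 11
g(k):  0  0  1  1  2  2  0  3  1  4  2  0
The P-positions (g = 0) in 0..11 are 0, 1, 6, 11.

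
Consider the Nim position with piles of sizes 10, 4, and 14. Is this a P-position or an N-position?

P-position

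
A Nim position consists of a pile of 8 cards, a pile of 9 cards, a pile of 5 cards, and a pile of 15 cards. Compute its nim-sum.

11

Write each in binary and XOR column by column:
  1000  (8)
  1001  (9)
  0101  (5)
  1111  (15)
  ----
  1011  (11)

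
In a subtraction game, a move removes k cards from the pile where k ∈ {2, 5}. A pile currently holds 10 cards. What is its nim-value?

Grundy values for subtraction set {2, 5}:
k:     0  1  2  3  4  5  6  7  8  9 10
g(k):  0  0  1  1  0  2  1  0  0  1  1
So g(10) = 1.

1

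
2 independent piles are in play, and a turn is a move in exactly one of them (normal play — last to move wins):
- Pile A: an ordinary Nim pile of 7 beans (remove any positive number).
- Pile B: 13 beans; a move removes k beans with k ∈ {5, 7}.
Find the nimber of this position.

Pile A is a plain Nim pile of size 7, so its Grundy value is 7.
Build the Grundy sequence for pile B with g(k) = mex{g(k−s) : s ∈ {5, 7}, s ≤ k}:
g(0) = mex{} = 0
g(1) = mex{} = 0
g(2) = mex{} = 0
g(3) = mex{} = 0
g(4) = mex{} = 0
g(5) = mex{0} = 1
g(6) = mex{0} = 1
g(7) = mex{0} = 1
g(8) = mex{0} = 1
g(9) = mex{0} = 1
g(10) = mex{0,1} = 2
g(11) = mex{0,1} = 2
g(12) = mex{1} = 0
g(13) = mex{1} = 0
So g(13) = 0.
By the Sprague-Grundy theorem, the Grundy value of a sum of independent games is the XOR of the component values.
Combined value = 7 XOR 0 = 7.

7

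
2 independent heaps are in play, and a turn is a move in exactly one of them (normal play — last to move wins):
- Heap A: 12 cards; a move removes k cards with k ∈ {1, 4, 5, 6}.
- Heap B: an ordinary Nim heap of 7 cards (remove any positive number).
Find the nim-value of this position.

For heap A, compute g(0), g(1), … with moves {1, 4, 5, 6}:
k:     0  1  2  3  4  5  6  7  8  9 10 11 12
g(k):  0  1  0  1  2  3  2  3  4  0  1  0  1
So g(12) = 1.
Heap B is a plain Nim heap of size 7, so its Grundy value is 7.
By the Sprague-Grundy theorem, the Grundy value of a sum of independent games is the XOR of the component values.
Combined value = 1 XOR 7 = 6.

6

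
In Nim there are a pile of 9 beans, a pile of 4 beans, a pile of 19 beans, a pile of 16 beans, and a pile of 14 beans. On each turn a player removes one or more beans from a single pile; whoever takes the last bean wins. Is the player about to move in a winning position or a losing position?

Losing position

Write each in binary and XOR column by column:
  01001  (9)
  00100  (4)
  10011  (19)
  10000  (16)
  01110  (14)
  -----
  00000  (0)
The nim-sum is 0, so this is a P-position: the player to move is in a losing position under optimal play.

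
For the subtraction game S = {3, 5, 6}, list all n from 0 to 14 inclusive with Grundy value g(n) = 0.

Compute g(0), g(1), … for moves {3, 5, 6}:
k:     0  1  2  3  4  5  6  7  8  9 10 11 12 13 14
g(k):  0  0  0  1  1  1  2  2  2  0  0  0  1  1  1
The P-positions (g = 0) in 0..14 are 0, 1, 2, 9, 10, 11.

0, 1, 2, 9, 10, 11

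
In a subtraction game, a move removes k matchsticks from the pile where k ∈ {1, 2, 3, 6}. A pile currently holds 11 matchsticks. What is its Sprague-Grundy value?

3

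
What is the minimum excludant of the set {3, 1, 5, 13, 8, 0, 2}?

The values 0, 1, 2, 3 are all present; 4 is the first non-negative integer missing from the set.

4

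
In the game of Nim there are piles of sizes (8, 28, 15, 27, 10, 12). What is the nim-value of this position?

6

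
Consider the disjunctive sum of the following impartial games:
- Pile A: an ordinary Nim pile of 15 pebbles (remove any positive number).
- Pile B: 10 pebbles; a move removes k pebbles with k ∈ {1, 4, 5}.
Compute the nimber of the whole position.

15

Pile A is a plain Nim pile of size 15, so its Grundy value is 15.
Grundy values for pile B (subtraction set {1, 4, 5}):
g(0) = mex{} = 0
g(1) = mex{0} = 1
g(2) = mex{1} = 0
g(3) = mex{0} = 1
g(4) = mex{0,1} = 2
g(5) = mex{0,1,2} = 3
g(6) = mex{0,1,3} = 2
g(7) = mex{0,1,2} = 3
g(8) = mex{1,2,3} = 0
g(9) = mex{0,2,3} = 1
g(10) = mex{1,2,3} = 0
So g(10) = 0.
By the Sprague-Grundy theorem, the Grundy value of a sum of independent games is the XOR of the component values.
Combined value = 15 ⊕ 0 = 15.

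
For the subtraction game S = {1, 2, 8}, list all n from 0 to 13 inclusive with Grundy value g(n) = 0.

0, 3, 6, 9, 12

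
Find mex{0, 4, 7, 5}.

0 is in the set but 1 is not, so the mex is 1.

1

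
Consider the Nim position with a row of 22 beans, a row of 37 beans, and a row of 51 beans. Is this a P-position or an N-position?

P-position

In binary:
  010110  (22)
  100101  (37)
  110011  (51)
  ------
  000000  (0)
The nim-sum is 0, so this is a P-position: the player to move is in a losing position under optimal play.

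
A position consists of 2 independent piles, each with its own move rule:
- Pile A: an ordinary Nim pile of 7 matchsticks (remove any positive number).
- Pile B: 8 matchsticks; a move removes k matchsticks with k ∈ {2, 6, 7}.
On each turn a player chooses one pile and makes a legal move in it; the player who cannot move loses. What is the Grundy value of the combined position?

5

Pile A is a plain Nim pile of size 7, so its Grundy value is 7.
For pile B, compute g(0), g(1), … with moves {2, 6, 7}:
k:     0  1  2  3  4  5  6  7  8
g(k):  0  0  1  1  0  0  1  1  2
So g(8) = 2.
By the Sprague-Grundy theorem, the Grundy value of a sum of independent games is the XOR of the component values.
Combined value = 7 ⊕ 2 = 5.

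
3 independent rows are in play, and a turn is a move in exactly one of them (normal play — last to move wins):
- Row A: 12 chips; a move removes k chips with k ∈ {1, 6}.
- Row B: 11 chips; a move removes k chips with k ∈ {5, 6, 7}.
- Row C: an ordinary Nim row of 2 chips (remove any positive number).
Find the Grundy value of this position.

Grundy values for row A (subtraction set {1, 6}):
g(0) = mex{} = 0
g(1) = mex{0} = 1
g(2) = mex{1} = 0
g(3) = mex{0} = 1
g(4) = mex{1} = 0
g(5) = mex{0} = 1
g(6) = mex{0,1} = 2
g(7) = mex{1,2} = 0
g(8) = mex{0} = 1
g(9) = mex{1} = 0
g(10) = mex{0} = 1
g(11) = mex{1} = 0
g(12) = mex{0,2} = 1
So g(12) = 1.
For row B, compute g(0), g(1), … with moves {5, 6, 7}:
g(0) = mex{} = 0
g(1) = mex{} = 0
g(2) = mex{} = 0
g(3) = mex{} = 0
g(4) = mex{} = 0
g(5) = mex{0} = 1
g(6) = mex{0} = 1
g(7) = mex{0} = 1
g(8) = mex{0} = 1
g(9) = mex{0} = 1
g(10) = mex{0,1} = 2
g(11) = mex{0,1} = 2
So g(11) = 2.
Row C is a plain Nim row of size 2, so its Grundy value is 2.
By the Sprague-Grundy theorem, the Grundy value of a sum of independent games is the XOR of the component values.
Combined value = 1 ⊕ 2 ⊕ 2 = 1.

1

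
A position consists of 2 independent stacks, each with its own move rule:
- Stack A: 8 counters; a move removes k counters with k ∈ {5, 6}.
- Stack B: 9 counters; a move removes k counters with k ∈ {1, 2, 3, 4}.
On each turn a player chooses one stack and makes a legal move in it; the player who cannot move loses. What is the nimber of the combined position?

5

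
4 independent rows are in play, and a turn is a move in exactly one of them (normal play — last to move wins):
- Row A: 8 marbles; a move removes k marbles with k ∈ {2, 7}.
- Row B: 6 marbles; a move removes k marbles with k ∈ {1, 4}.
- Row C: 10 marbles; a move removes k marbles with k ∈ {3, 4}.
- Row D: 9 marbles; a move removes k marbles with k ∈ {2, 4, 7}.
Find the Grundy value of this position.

Grundy values for row A (subtraction set {2, 7}):
k:     0  1  2  3  4  5  6  7  8
g(k):  0  0  1  1  0  0  1  1  2
So g(8) = 2.
Grundy values for row B (subtraction set {1, 4}):
k:     0  1  2  3  4  5  6
g(k):  0  1  0  1  2  0  1
So g(6) = 1.
Build the Grundy sequence for row C with g(k) = mex{g(k−s) : s ∈ {3, 4}, s ≤ k}:
k:     0  1  2  3  4  5  6  7  8  9 10
g(k):  0  0  0  1  1  1  2  0  0  0  1
So g(10) = 1.
Grundy values for row D (subtraction set {2, 4, 7}):
k:     0  1  2  3  4  5  6  7  8  9
g(k):  0  0  1  1  2  2  0  3  1  0
So g(9) = 0.
By the Sprague-Grundy theorem, the Grundy value of a sum of independent games is the XOR of the component values.
Combined value = 2 XOR 1 XOR 1 XOR 0 = 2.

2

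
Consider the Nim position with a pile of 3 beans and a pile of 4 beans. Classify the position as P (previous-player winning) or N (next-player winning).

Nim-sum: 3 ^ 4 = 7.
The nim-sum is 7 ≠ 0, so this is an N-position: the player to move can win.

N-position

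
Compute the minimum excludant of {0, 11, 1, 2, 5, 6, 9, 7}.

3

The values 0, 1, 2 are all present; 3 is the first non-negative integer missing from the set.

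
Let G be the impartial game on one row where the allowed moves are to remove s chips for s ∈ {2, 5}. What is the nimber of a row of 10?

1

Build the Grundy sequence with g(k) = mex{g(k−s) : s ∈ {2, 5}, s ≤ k}:
g(0) = mex{} = 0
g(1) = mex{} = 0
g(2) = mex{0} = 1
g(3) = mex{0} = 1
g(4) = mex{1} = 0
g(5) = mex{0,1} = 2
g(6) = mex{0} = 1
g(7) = mex{1,2} = 0
g(8) = mex{1} = 0
g(9) = mex{0} = 1
g(10) = mex{0,2} = 1
So g(10) = 1.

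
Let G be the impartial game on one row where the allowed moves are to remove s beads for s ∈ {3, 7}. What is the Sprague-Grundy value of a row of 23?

1

Build the Grundy sequence with g(k) = mex{g(k−s) : s ∈ {3, 7}, s ≤ k}:
k:     0  1  2  3  4  5  6  7  8  9 10 11 12 13 14 15 16 17 18 19 20 21 22 23
g(k):  0  0  0  1  1  1  0  2  2  1  0  0  0  1  1  1  0  2  2  1  0  0  0  1
So g(23) = 1.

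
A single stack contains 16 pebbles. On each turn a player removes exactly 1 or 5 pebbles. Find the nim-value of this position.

0

Build the Grundy sequence with g(k) = mex{g(k−s) : s ∈ {1, 5}, s ≤ k}:
k:     0  1  2  3  4  5  6  7  8  9 10 11 12 13 14 15 16
g(k):  0  1  0  1  0  1  0  1  0  1  0  1  0  1  0  1  0
So g(16) = 0.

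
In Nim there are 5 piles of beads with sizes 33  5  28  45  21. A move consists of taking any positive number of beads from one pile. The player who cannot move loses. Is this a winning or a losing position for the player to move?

Nim-sum: 33 ^ 5 ^ 28 ^ 45 ^ 21 = 0.
The nim-sum is 0, so this is a P-position: the player to move is in a losing position under optimal play.

Losing position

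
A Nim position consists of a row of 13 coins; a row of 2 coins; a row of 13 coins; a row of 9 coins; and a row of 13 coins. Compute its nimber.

6

Compute the nim-sum pairwise:
13 ^ 2 = 15
15 ^ 13 = 2
2 ^ 9 = 11
11 ^ 13 = 6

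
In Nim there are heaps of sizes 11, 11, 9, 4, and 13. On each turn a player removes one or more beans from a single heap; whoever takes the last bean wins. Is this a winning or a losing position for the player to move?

Losing position

Compute the nim-sum pairwise:
11 ^ 11 = 0
0 ^ 9 = 9
9 ^ 4 = 13
13 ^ 13 = 0
The nim-sum is 0, so this is a P-position: the player to move is in a losing position under optimal play.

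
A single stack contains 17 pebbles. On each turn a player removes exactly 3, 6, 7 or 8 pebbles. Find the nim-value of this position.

2

Build the Grundy sequence with g(k) = mex{g(k−s) : s ∈ {3, 6, 7, 8}, s ≤ k}:
k:     0  1  2  3  4  5  6  7  8  9 10 11 12 13 14 15 16 17
g(k):  0  0  0  1  1  1  2  2  2  3  3  0  0  0  1  1  1  2
So g(17) = 2.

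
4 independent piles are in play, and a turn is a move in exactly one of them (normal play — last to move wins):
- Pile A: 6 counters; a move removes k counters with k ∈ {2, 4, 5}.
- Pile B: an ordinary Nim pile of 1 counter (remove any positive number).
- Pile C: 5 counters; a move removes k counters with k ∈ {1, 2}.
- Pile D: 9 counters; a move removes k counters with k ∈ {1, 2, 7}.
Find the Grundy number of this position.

0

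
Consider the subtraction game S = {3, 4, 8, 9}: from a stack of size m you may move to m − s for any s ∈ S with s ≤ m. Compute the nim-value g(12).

0

Compute g(0), g(1), … for moves {3, 4, 8, 9}:
g(0) = mex{} = 0
g(1) = mex{} = 0
g(2) = mex{} = 0
g(3) = mex{0} = 1
g(4) = mex{0} = 1
g(5) = mex{0} = 1
g(6) = mex{0,1} = 2
g(7) = mex{1} = 0
g(8) = mex{0,1} = 2
g(9) = mex{0,1,2} = 3
g(10) = mex{0,2} = 1
g(11) = mex{0,1,2} = 3
g(12) = mex{1,2,3} = 0
So g(12) = 0.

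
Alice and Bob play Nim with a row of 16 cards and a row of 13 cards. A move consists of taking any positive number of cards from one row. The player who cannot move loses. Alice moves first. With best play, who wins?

In binary:
  10000  (16)
  01101  (13)
  -----
  11101  (29)
The nim-sum is 29 ≠ 0, so this is an N-position: the player to move can win; Alice has a winning move.

Alice wins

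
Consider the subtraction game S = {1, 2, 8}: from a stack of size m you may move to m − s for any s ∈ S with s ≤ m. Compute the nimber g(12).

Build the Grundy sequence with g(k) = mex{g(k−s) : s ∈ {1, 2, 8}, s ≤ k}:
k:     0  1  2  3  4  5  6  7  8  9 10 11 12
g(k):  0  1  2  0  1  2  0  1  2  0  1  2  0
So g(12) = 0.

0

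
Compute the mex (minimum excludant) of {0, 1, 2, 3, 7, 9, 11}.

The values 0, 1, 2, 3 are all present; 4 is the first non-negative integer missing from the set.

4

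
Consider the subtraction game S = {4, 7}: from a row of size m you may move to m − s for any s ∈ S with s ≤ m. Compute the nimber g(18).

Build the Grundy sequence with g(k) = mex{g(k−s) : s ∈ {4, 7}, s ≤ k}:
k:     0  1  2  3  4  5  6  7  8  9 10 11 12 13 14 15 16 17 18
g(k):  0  0  0  0  1  1  1  1  2  2  2  0  0  0  0  1  1  1  1
So g(18) = 1.

1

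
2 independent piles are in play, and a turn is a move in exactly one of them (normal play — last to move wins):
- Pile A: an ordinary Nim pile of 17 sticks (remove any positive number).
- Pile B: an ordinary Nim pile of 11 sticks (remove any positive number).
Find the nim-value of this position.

26

Pile A is a plain Nim pile of size 17, so its Grundy value is 17.
Pile B is a plain Nim pile of size 11, so its Grundy value is 11.
The value of a disjunctive sum is the nim-sum of the parts.
Combined value = 17 ⊕ 11 = 26.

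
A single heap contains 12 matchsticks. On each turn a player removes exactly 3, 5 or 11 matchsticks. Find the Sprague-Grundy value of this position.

Build the Grundy sequence with g(k) = mex{g(k−s) : s ∈ {3, 5, 11}, s ≤ k}:
k:     0  1  2  3  4  5  6  7  8  9 10 11 12
g(k):  0  0  0  1  1  1  2  2  0  0  0  1  1
So g(12) = 1.

1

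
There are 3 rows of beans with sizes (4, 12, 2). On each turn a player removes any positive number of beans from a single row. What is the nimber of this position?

Bitwise XOR of the heap sizes:
  0100  (4)
  1100  (12)
  0010  (2)
  ----
  1010  (10)

10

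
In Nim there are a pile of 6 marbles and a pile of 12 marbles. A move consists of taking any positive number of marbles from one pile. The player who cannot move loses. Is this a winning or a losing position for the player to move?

In binary:
  0110  (6)
  1100  (12)
  ----
  1010  (10)
The nim-sum is 10 ≠ 0, so this is an N-position: the player to move can win.

Winning position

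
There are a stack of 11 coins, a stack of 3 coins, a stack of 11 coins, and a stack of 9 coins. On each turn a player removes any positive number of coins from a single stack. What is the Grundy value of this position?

Nim-sum: 11 ⊕ 3 ⊕ 11 ⊕ 9 = 10.

10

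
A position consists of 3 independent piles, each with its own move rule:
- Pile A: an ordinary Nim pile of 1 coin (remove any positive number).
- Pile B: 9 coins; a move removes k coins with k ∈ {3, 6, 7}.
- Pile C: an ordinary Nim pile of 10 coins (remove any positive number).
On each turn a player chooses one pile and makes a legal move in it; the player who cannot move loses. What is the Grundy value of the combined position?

Pile A is a plain Nim pile of size 1, so its Grundy value is 1.
For pile B, compute g(0), g(1), … with moves {3, 6, 7}:
g(0) = mex{} = 0
g(1) = mex{} = 0
g(2) = mex{} = 0
g(3) = mex{0} = 1
g(4) = mex{0} = 1
g(5) = mex{0} = 1
g(6) = mex{0,1} = 2
g(7) = mex{0,1} = 2
g(8) = mex{0,1} = 2
g(9) = mex{0,1,2} = 3
So g(9) = 3.
Pile C is a plain Nim pile of size 10, so its Grundy value is 10.
By the Sprague-Grundy theorem, the Grundy value of a sum of independent games is the XOR of the component values.
Combined value = 1 XOR 3 XOR 10 = 8.

8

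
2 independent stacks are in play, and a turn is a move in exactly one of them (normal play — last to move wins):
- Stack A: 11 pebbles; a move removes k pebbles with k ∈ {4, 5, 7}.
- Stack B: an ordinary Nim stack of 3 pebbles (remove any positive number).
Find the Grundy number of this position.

3

For stack A, compute g(0), g(1), … with moves {4, 5, 7}:
k:     0  1  2  3  4  5  6  7  8  9 10 11
g(k):  0  0  0  0  1  1  1  1  2  2  2  0
So g(11) = 0.
Stack B is a plain Nim stack of size 3, so its Grundy value is 3.
The value of a disjunctive sum is the nim-sum of the parts.
Combined value = 0 XOR 3 = 3.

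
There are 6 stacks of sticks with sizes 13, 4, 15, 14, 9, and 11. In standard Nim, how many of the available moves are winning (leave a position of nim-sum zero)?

5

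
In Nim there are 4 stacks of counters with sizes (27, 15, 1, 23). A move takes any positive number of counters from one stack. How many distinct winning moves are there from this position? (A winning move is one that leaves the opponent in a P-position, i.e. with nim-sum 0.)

3

Compute the nim-sum pairwise:
27 ^ 15 = 20
20 ^ 1 = 21
21 ^ 23 = 2
The overall nim-sum is X = 2. A stack of size p has a winning move iff p XOR X < p (reduce it to p XOR X).
  27: 27 XOR 2 = 25 < 27 — winning move (to 25).
  15: 15 XOR 2 = 13 < 15 — winning move (to 13).
  1: 1 XOR 2 = 3 ≥ 1 — no move.
  23: 23 XOR 2 = 21 < 23 — winning move (to 21).
That gives 3 winning moves.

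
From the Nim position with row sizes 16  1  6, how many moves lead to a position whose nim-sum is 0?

1

In binary:
  10000  (16)
  00001  (1)
  00110  (6)
  -----
  10111  (23)
The overall nim-sum is X = 23. A row of size p has a winning move iff p XOR X < p (reduce it to p XOR X).
  16: 16 XOR 23 = 7 < 16 — winning move (to 7).
  1: 1 XOR 23 = 22 ≥ 1 — no move.
  6: 6 XOR 23 = 17 ≥ 6 — no move.
That gives 1 winning move.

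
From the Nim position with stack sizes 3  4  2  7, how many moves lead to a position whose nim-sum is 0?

Nim-sum: 3 ⊕ 4 ⊕ 2 ⊕ 7 = 2.
The overall nim-sum is X = 2. A stack of size p has a winning move iff p XOR X < p (reduce it to p XOR X).
  3: 3 XOR 2 = 1 < 3 — winning move (to 1).
  4: 4 XOR 2 = 6 ≥ 4 — no move.
  2: 2 XOR 2 = 0 < 2 — winning move (to 0).
  7: 7 XOR 2 = 5 < 7 — winning move (to 5).
That gives 3 winning moves.

3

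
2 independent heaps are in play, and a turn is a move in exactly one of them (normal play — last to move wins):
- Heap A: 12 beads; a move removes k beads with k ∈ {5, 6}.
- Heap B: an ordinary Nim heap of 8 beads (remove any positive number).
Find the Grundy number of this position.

8

Build the Grundy sequence for heap A with g(k) = mex{g(k−s) : s ∈ {5, 6}, s ≤ k}:
g(0) = mex{} = 0
g(1) = mex{} = 0
g(2) = mex{} = 0
g(3) = mex{} = 0
g(4) = mex{} = 0
g(5) = mex{0} = 1
g(6) = mex{0} = 1
g(7) = mex{0} = 1
g(8) = mex{0} = 1
g(9) = mex{0} = 1
g(10) = mex{0,1} = 2
g(11) = mex{1} = 0
g(12) = mex{1} = 0
So g(12) = 0.
Heap B is a plain Nim heap of size 8, so its Grundy value is 8.
The value of a disjunctive sum is the nim-sum of the parts.
Combined value = 0 ⊕ 8 = 8.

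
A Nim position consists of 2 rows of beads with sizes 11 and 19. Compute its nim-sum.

Compute the nim-sum pairwise:
11 ⊕ 19 = 24

24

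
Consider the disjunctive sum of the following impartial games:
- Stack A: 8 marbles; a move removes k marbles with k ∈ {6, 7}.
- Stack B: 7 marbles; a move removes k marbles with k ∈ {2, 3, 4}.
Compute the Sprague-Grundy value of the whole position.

Grundy values for stack A (subtraction set {6, 7}):
k:     0  1  2  3  4  5  6  7  8
g(k):  0  0  0  0  0  0  1  1  1
So g(8) = 1.
Grundy values for stack B (subtraction set {2, 3, 4}):
k:     0  1  2  3  4  5  6  7
g(k):  0  0  1  1  2  2  0  0
So g(7) = 0.
The value of a disjunctive sum is the nim-sum of the parts.
Combined value = 1 XOR 0 = 1.

1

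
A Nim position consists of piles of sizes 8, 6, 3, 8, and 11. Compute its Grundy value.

Nim-sum: 8 ⊕ 6 ⊕ 3 ⊕ 8 ⊕ 11 = 14.

14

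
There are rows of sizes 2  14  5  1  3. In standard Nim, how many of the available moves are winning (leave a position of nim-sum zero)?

Compute the nim-sum pairwise:
2 XOR 14 = 12
12 XOR 5 = 9
9 XOR 1 = 8
8 XOR 3 = 11
The overall nim-sum is X = 11. A row of size p has a winning move iff p XOR X < p (reduce it to p XOR X).
  2: 2 XOR 11 = 9 ≥ 2 — no move.
  14: 14 XOR 11 = 5 < 14 — winning move (to 5).
  5: 5 XOR 11 = 14 ≥ 5 — no move.
  1: 1 XOR 11 = 10 ≥ 1 — no move.
  3: 3 XOR 11 = 8 ≥ 3 — no move.
That gives 1 winning move.

1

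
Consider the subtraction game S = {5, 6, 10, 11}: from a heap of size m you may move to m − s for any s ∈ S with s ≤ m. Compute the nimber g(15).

3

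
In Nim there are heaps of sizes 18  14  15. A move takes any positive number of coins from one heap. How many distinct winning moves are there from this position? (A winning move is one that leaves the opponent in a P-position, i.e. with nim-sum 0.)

Write each in binary and XOR column by column:
  10010  (18)
  01110  (14)
  01111  (15)
  -----
  10011  (19)
The overall nim-sum is X = 19. A heap of size p has a winning move iff p XOR X < p (reduce it to p XOR X).
  18: 18 XOR 19 = 1 < 18 — winning move (to 1).
  14: 14 XOR 19 = 29 ≥ 14 — no move.
  15: 15 XOR 19 = 28 ≥ 15 — no move.
That gives 1 winning move.

1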